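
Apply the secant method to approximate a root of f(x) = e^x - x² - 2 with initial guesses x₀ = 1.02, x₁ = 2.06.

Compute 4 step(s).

f(x) = e^x - x² - 2
x₀ = 1.02, x₁ = 2.06

Secant formula: x_{n+1} = x_n - f(x_n)(x_n - x_{n-1})/(f(x_n) - f(x_{n-1}))

Iteration 1:
  f(1.020000) = -0.267205
  f(2.060000) = 1.602370
  x_2 = 2.060000 - 1.602370×(2.060000 - 1.020000)/(1.602370 - (-0.267205))
       = 1.168640
Iteration 2:
  f(2.060000) = 1.602370
  f(1.168640) = -0.148106
  x_3 = 1.168640 - (-0.148106)×(1.168640 - 2.060000)/(-0.148106 - 1.602370)
       = 1.244057
Iteration 3:
  f(1.168640) = -0.148106
  f(1.244057) = -0.078017
  x_4 = 1.244057 - (-0.078017)×(1.244057 - 1.168640)/(-0.078017 - (-0.148106))
       = 1.328004
Iteration 4:
  f(1.244057) = -0.078017
  f(1.328004) = 0.009909
  x_5 = 1.328004 - 0.009909×(1.328004 - 1.244057)/(0.009909 - (-0.078017))
       = 1.318543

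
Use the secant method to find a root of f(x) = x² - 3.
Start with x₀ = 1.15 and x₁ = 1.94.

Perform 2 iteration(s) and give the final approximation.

f(x) = x² - 3
x₀ = 1.15, x₁ = 1.94

Secant formula: x_{n+1} = x_n - f(x_n)(x_n - x_{n-1})/(f(x_n) - f(x_{n-1}))

Iteration 1:
  f(1.150000) = -1.677500
  f(1.940000) = 0.763600
  x_2 = 1.940000 - 0.763600×(1.940000 - 1.150000)/(0.763600 - (-1.677500))
       = 1.692880
Iteration 2:
  f(1.940000) = 0.763600
  f(1.692880) = -0.134156
  x_3 = 1.692880 - (-0.134156)×(1.692880 - 1.940000)/(-0.134156 - 0.763600)
       = 1.729809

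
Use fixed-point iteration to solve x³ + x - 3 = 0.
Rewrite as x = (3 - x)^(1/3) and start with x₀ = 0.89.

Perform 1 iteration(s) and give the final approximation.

Equation: x³ + x - 3 = 0
Fixed-point form: x = (3 - x)^(1/3)
x₀ = 0.89

x_1 = g(0.890000) = 1.282609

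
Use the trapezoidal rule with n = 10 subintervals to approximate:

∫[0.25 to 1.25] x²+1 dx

f(x) = x²+1
a = 0.25, b = 1.25, n = 10
h = (b - a)/n = 0.100000

Trapezoidal rule: (h/2)[f(x₀) + 2f(x₁) + 2f(x₂) + ... + f(xₙ)]

x_0 = 0.2500, f(x_0) = 1.062500, coefficient = 1
x_1 = 0.3500, f(x_1) = 1.122500, coefficient = 2
x_2 = 0.4500, f(x_2) = 1.202500, coefficient = 2
x_3 = 0.5500, f(x_3) = 1.302500, coefficient = 2
x_4 = 0.6500, f(x_4) = 1.422500, coefficient = 2
x_5 = 0.7500, f(x_5) = 1.562500, coefficient = 2
x_6 = 0.8500, f(x_6) = 1.722500, coefficient = 2
x_7 = 0.9500, f(x_7) = 1.902500, coefficient = 2
x_8 = 1.0500, f(x_8) = 2.102500, coefficient = 2
x_9 = 1.1500, f(x_9) = 2.322500, coefficient = 2
x_10 = 1.2500, f(x_10) = 2.562500, coefficient = 1

I ≈ (0.100000/2) × 32.950000 = 1.647500
Exact value: 1.645833
Error: 0.001667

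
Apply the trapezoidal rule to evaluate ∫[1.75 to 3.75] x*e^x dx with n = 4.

f(x) = x*e^x
a = 1.75, b = 3.75, n = 4
h = (b - a)/n = 0.500000

Trapezoidal rule: (h/2)[f(x₀) + 2f(x₁) + 2f(x₂) + ... + f(xₙ)]

x_0 = 1.7500, f(x_0) = 10.070555, coefficient = 1
x_1 = 2.2500, f(x_1) = 21.347406, coefficient = 2
x_2 = 2.7500, f(x_2) = 43.017238, coefficient = 2
x_3 = 3.2500, f(x_3) = 83.818605, coefficient = 2
x_4 = 3.7500, f(x_4) = 159.454058, coefficient = 1

I ≈ (0.500000/2) × 465.891108 = 116.472777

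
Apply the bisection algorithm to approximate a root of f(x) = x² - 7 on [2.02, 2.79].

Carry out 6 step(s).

f(x) = x² - 7
Initial interval: [2.02, 2.79]

Iteration 1:
  c_1 = (2.020000 + 2.790000)/2 = 2.405000
  f(c_1) = f(2.405000) = -1.215975
  f(a) × f(c) ≥ 0, new interval: [2.405000, 2.790000]
Iteration 2:
  c_2 = (2.405000 + 2.790000)/2 = 2.597500
  f(c_2) = f(2.597500) = -0.252994
  f(a) × f(c) ≥ 0, new interval: [2.597500, 2.790000]
Iteration 3:
  c_3 = (2.597500 + 2.790000)/2 = 2.693750
  f(c_3) = f(2.693750) = 0.256289
  f(a) × f(c) < 0, new interval: [2.597500, 2.693750]
Iteration 4:
  c_4 = (2.597500 + 2.693750)/2 = 2.645625
  f(c_4) = f(2.645625) = -0.000668
  f(a) × f(c) ≥ 0, new interval: [2.645625, 2.693750]
Iteration 5:
  c_5 = (2.645625 + 2.693750)/2 = 2.669688
  f(c_5) = f(2.669688) = 0.127231
  f(a) × f(c) < 0, new interval: [2.645625, 2.669688]
Iteration 6:
  c_6 = (2.645625 + 2.669688)/2 = 2.657656
  f(c_6) = f(2.657656) = 0.063137
  f(a) × f(c) < 0, new interval: [2.645625, 2.657656]

After 6 iteration(s), the approximation is c_6 = 2.657656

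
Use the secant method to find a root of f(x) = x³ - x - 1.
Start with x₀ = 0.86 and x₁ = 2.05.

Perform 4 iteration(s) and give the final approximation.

f(x) = x³ - x - 1
x₀ = 0.86, x₁ = 2.05

Secant formula: x_{n+1} = x_n - f(x_n)(x_n - x_{n-1})/(f(x_n) - f(x_{n-1}))

Iteration 1:
  f(0.860000) = -1.223944
  f(2.050000) = 5.565125
  x_2 = 2.050000 - 5.565125×(2.050000 - 0.860000)/(5.565125 - (-1.223944))
       = 1.074535
Iteration 2:
  f(2.050000) = 5.565125
  f(1.074535) = -0.833849
  x_3 = 1.074535 - (-0.833849)×(1.074535 - 2.050000)/(-0.833849 - 5.565125)
       = 1.201648
Iteration 3:
  f(1.074535) = -0.833849
  f(1.201648) = -0.466520
  x_4 = 1.201648 - (-0.466520)×(1.201648 - 1.074535)/(-0.466520 - (-0.833849))
       = 1.363085
Iteration 4:
  f(1.201648) = -0.466520
  f(1.363085) = 0.169526
  x_5 = 1.363085 - 0.169526×(1.363085 - 1.201648)/(0.169526 - (-0.466520))
       = 1.320057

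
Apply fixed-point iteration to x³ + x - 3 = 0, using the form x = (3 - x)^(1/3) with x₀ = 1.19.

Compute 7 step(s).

Equation: x³ + x - 3 = 0
Fixed-point form: x = (3 - x)^(1/3)
x₀ = 1.19

x_1 = g(1.190000) = 1.218689
x_2 = g(1.218689) = 1.212216
x_3 = g(1.212216) = 1.213682
x_4 = g(1.213682) = 1.213350
x_5 = g(1.213350) = 1.213426
x_6 = g(1.213426) = 1.213409
x_7 = g(1.213409) = 1.213412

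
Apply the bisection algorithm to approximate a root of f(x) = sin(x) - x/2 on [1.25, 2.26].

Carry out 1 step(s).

f(x) = sin(x) - x/2
Initial interval: [1.25, 2.26]

Iteration 1:
  c_1 = (1.250000 + 2.260000)/2 = 1.755000
  f(c_1) = f(1.755000) = 0.105582
  f(a) × f(c) ≥ 0, new interval: [1.755000, 2.260000]

After 1 iteration(s), the approximation is c_1 = 1.755000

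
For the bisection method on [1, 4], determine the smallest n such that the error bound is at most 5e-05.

We need (b-a)/2^n ≤ 5e-05
(4 - 1)/2^n ≤ 5e-05
3/2^n ≤ 5e-05
2^n ≥ 60000
n ≥ log₂(60000) = 15.87
n ≥ 16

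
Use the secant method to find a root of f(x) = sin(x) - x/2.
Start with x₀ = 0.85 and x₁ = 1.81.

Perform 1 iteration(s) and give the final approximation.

f(x) = sin(x) - x/2
x₀ = 0.85, x₁ = 1.81

Secant formula: x_{n+1} = x_n - f(x_n)(x_n - x_{n-1})/(f(x_n) - f(x_{n-1}))

Iteration 1:
  f(0.850000) = 0.326280
  f(1.810000) = 0.066527
  x_2 = 1.810000 - 0.066527×(1.810000 - 0.850000)/(0.066527 - 0.326280)
       = 2.055871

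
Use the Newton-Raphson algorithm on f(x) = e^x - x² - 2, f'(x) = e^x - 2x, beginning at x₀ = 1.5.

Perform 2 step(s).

f(x) = e^x - x² - 2
f'(x) = e^x - 2x
x₀ = 1.5

Newton-Raphson formula: x_{n+1} = x_n - f(x_n)/f'(x_n)

Iteration 1:
  f(1.500000) = 0.231689
  f'(1.500000) = 1.481689
  x_1 = 1.500000 - 0.231689/1.481689 = 1.343632
Iteration 2:
  f(1.343632) = 0.027592
  f'(1.343632) = 1.145675
  x_2 = 1.343632 - 0.027592/1.145675 = 1.319548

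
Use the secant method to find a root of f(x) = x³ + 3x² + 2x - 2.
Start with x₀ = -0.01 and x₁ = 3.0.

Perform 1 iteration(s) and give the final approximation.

f(x) = x³ + 3x² + 2x - 2
x₀ = -0.01, x₁ = 3.0

Secant formula: x_{n+1} = x_n - f(x_n)(x_n - x_{n-1})/(f(x_n) - f(x_{n-1}))

Iteration 1:
  f(-0.010000) = -2.019701
  f(3.000000) = 58.000000
  x_2 = 3.000000 - 58.000000×(3.000000 - (-0.010000))/(58.000000 - (-2.019701))
       = 0.091288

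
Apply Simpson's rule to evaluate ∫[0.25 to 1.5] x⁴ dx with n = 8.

f(x) = x⁴
a = 0.25, b = 1.5, n = 8
h = (b - a)/n = 0.156250

Simpson's rule: (h/3)[f(x₀) + 4f(x₁) + 2f(x₂) + ... + f(xₙ)]

x_0 = 0.2500, f(x_0) = 0.003906, coefficient = 1
x_1 = 0.4062, f(x_1) = 0.027238, coefficient = 4
x_2 = 0.5625, f(x_2) = 0.100113, coefficient = 2
x_3 = 0.7188, f(x_3) = 0.266877, coefficient = 4
x_4 = 0.8750, f(x_4) = 0.586182, coefficient = 2
x_5 = 1.0312, f(x_5) = 1.130982, coefficient = 4
x_6 = 1.1875, f(x_6) = 1.988541, coefficient = 2
x_7 = 1.3438, f(x_7) = 3.260423, coefficient = 4
x_8 = 1.5000, f(x_8) = 5.062500, coefficient = 1

I ≈ (0.156250/3) × 29.158157 = 1.518654
Exact value: 1.518555
Error: 0.000099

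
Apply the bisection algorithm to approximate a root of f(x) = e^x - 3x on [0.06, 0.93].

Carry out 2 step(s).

f(x) = e^x - 3x
Initial interval: [0.06, 0.93]

Iteration 1:
  c_1 = (0.060000 + 0.930000)/2 = 0.495000
  f(c_1) = f(0.495000) = 0.155498
  f(a) × f(c) ≥ 0, new interval: [0.495000, 0.930000]
Iteration 2:
  c_2 = (0.495000 + 0.930000)/2 = 0.712500
  f(c_2) = f(0.712500) = -0.098417
  f(a) × f(c) < 0, new interval: [0.495000, 0.712500]

After 2 iteration(s), the approximation is c_2 = 0.712500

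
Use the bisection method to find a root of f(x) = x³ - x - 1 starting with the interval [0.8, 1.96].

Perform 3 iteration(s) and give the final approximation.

f(x) = x³ - x - 1
Initial interval: [0.8, 1.96]

Iteration 1:
  c_1 = (0.800000 + 1.960000)/2 = 1.380000
  f(c_1) = f(1.380000) = 0.248072
  f(a) × f(c) < 0, new interval: [0.800000, 1.380000]
Iteration 2:
  c_2 = (0.800000 + 1.380000)/2 = 1.090000
  f(c_2) = f(1.090000) = -0.794971
  f(a) × f(c) ≥ 0, new interval: [1.090000, 1.380000]
Iteration 3:
  c_3 = (1.090000 + 1.380000)/2 = 1.235000
  f(c_3) = f(1.235000) = -0.351347
  f(a) × f(c) ≥ 0, new interval: [1.235000, 1.380000]

After 3 iteration(s), the approximation is c_3 = 1.235000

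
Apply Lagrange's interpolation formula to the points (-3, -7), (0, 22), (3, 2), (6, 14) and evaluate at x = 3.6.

Lagrange interpolation formula:
P(x) = Σ yᵢ × Lᵢ(x)
where Lᵢ(x) = Π_{j≠i} (x - xⱼ)/(xᵢ - xⱼ)

L_0(3.6) = (3.6 - 0)/(-3 - 0) × (3.6 - 3)/(-3 - 3) × (3.6 - 6)/(-3 - 6) = 0.032000
L_1(3.6) = (3.6 - (-3))/(0 - (-3)) × (3.6 - 3)/(0 - 3) × (3.6 - 6)/(0 - 6) = -0.176000
L_2(3.6) = (3.6 - (-3))/(3 - (-3)) × (3.6 - 0)/(3 - 0) × (3.6 - 6)/(3 - 6) = 1.056000
L_3(3.6) = (3.6 - (-3))/(6 - (-3)) × (3.6 - 0)/(6 - 0) × (3.6 - 3)/(6 - 3) = 0.088000

P(3.6) = (-7)×L_0(3.6) + 22×L_1(3.6) + 2×L_2(3.6) + 14×L_3(3.6)
P(3.6) = -0.752000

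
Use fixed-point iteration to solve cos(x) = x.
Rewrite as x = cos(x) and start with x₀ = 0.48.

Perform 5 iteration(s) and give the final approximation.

Equation: cos(x) = x
Fixed-point form: x = cos(x)
x₀ = 0.48

x_1 = g(0.480000) = 0.886995
x_2 = g(0.886995) = 0.631744
x_3 = g(0.631744) = 0.806999
x_4 = g(0.806999) = 0.691669
x_5 = g(0.691669) = 0.770182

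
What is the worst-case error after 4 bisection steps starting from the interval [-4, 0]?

Bisection error bound: |error| ≤ (b-a)/2^n
|error| ≤ (0 - (-4))/2^4 = 4/2^4
|error| ≤ 0.2500000000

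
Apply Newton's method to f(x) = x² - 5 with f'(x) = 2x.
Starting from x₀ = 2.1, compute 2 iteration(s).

f(x) = x² - 5
f'(x) = 2x
x₀ = 2.1

Newton-Raphson formula: x_{n+1} = x_n - f(x_n)/f'(x_n)

Iteration 1:
  f(2.100000) = -0.590000
  f'(2.100000) = 4.200000
  x_1 = 2.100000 - (-0.590000)/4.200000 = 2.240476
Iteration 2:
  f(2.240476) = 0.019734
  f'(2.240476) = 4.480952
  x_2 = 2.240476 - 0.019734/4.480952 = 2.236072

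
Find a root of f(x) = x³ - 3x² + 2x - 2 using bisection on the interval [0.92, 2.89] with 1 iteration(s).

f(x) = x³ - 3x² + 2x - 2
Initial interval: [0.92, 2.89]

Iteration 1:
  c_1 = (0.920000 + 2.890000)/2 = 1.905000
  f(c_1) = f(1.905000) = -2.163782
  f(a) × f(c) ≥ 0, new interval: [1.905000, 2.890000]

After 1 iteration(s), the approximation is c_1 = 1.905000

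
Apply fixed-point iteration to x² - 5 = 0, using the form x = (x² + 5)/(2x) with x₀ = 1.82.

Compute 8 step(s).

Equation: x² - 5 = 0
Fixed-point form: x = (x² + 5)/(2x)
x₀ = 1.82

x_1 = g(1.820000) = 2.283626
x_2 = g(2.283626) = 2.236563
x_3 = g(2.236563) = 2.236068
x_4 = g(2.236068) = 2.236068
x_5 = g(2.236068) = 2.236068
x_6 = g(2.236068) = 2.236068
x_7 = g(2.236068) = 2.236068
x_8 = g(2.236068) = 2.236068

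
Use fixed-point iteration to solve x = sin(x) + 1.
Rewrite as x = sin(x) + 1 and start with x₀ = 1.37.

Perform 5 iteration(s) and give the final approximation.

Equation: x = sin(x) + 1
Fixed-point form: x = sin(x) + 1
x₀ = 1.37

x_1 = g(1.370000) = 1.979908
x_2 = g(1.979908) = 1.917475
x_3 = g(1.917475) = 1.940507
x_4 = g(1.940507) = 1.932432
x_5 = g(1.932432) = 1.935319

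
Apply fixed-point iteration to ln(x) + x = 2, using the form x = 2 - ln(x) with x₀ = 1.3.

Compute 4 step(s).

Equation: ln(x) + x = 2
Fixed-point form: x = 2 - ln(x)
x₀ = 1.3

x_1 = g(1.300000) = 1.737636
x_2 = g(1.737636) = 1.447475
x_3 = g(1.447475) = 1.630180
x_4 = g(1.630180) = 1.511310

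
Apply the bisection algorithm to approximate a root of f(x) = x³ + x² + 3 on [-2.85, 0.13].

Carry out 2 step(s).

f(x) = x³ + x² + 3
Initial interval: [-2.85, 0.13]

Iteration 1:
  c_1 = (-2.850000 + 0.130000)/2 = -1.360000
  f(c_1) = f(-1.360000) = 2.334144
  f(a) × f(c) < 0, new interval: [-2.850000, -1.360000]
Iteration 2:
  c_2 = (-2.850000 + (-1.360000))/2 = -2.105000
  f(c_2) = f(-2.105000) = -1.896283
  f(a) × f(c) ≥ 0, new interval: [-2.105000, -1.360000]

After 2 iteration(s), the approximation is c_2 = -2.105000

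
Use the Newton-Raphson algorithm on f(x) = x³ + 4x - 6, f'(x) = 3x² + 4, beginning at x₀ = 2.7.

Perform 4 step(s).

f(x) = x³ + 4x - 6
f'(x) = 3x² + 4
x₀ = 2.7

Newton-Raphson formula: x_{n+1} = x_n - f(x_n)/f'(x_n)

Iteration 1:
  f(2.700000) = 24.483000
  f'(2.700000) = 25.870000
  x_1 = 2.700000 - 24.483000/25.870000 = 1.753614
Iteration 2:
  f(1.753614) = 6.407106
  f'(1.753614) = 13.225489
  x_2 = 1.753614 - 6.407106/13.225489 = 1.269163
Iteration 3:
  f(1.269163) = 1.120986
  f'(1.269163) = 8.832323
  x_3 = 1.269163 - 1.120986/8.832323 = 1.142244
Iteration 4:
  f(1.142244) = 0.059288
  f'(1.142244) = 7.914166
  x_4 = 1.142244 - 0.059288/7.914166 = 1.134753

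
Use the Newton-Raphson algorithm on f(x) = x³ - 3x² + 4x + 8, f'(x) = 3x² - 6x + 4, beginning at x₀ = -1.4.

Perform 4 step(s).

f(x) = x³ - 3x² + 4x + 8
f'(x) = 3x² - 6x + 4
x₀ = -1.4

Newton-Raphson formula: x_{n+1} = x_n - f(x_n)/f'(x_n)

Iteration 1:
  f(-1.400000) = -6.224000
  f'(-1.400000) = 18.280000
  x_1 = -1.400000 - (-6.224000)/18.280000 = -1.059519
Iteration 2:
  f(-1.059519) = -0.795207
  f'(-1.059519) = 13.724851
  x_2 = -1.059519 - (-0.795207)/13.724851 = -1.001579
Iteration 3:
  f(-1.001579) = -0.020547
  f'(-1.001579) = 13.018960
  x_3 = -1.001579 - (-0.020547)/13.018960 = -1.000001
Iteration 4:
  f(-1.000001) = -0.000015
  f'(-1.000001) = 13.000014
  x_4 = -1.000001 - (-0.000015)/13.000014 = -1.000000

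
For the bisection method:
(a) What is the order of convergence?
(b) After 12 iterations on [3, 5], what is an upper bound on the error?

(a) Bisection has linear (order 1) convergence; the error is halved each step.

(b) Error bound = (b-a)/2^n = (5 - 3)/2^{12}
    = 2/2^{12}

(a) 1 (linear); (b) error ≤ 4.88e-04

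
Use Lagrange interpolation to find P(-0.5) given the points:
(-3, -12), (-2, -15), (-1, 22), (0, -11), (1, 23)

Lagrange interpolation formula:
P(x) = Σ yᵢ × Lᵢ(x)
where Lᵢ(x) = Π_{j≠i} (x - xⱼ)/(xᵢ - xⱼ)

L_0(-0.5) = (-0.5 - (-2))/(-3 - (-2)) × (-0.5 - (-1))/(-3 - (-1)) × (-0.5 - 0)/(-3 - 0) × (-0.5 - 1)/(-3 - 1) = 0.023438
L_1(-0.5) = (-0.5 - (-3))/(-2 - (-3)) × (-0.5 - (-1))/(-2 - (-1)) × (-0.5 - 0)/(-2 - 0) × (-0.5 - 1)/(-2 - 1) = -0.156250
L_2(-0.5) = (-0.5 - (-3))/(-1 - (-3)) × (-0.5 - (-2))/(-1 - (-2)) × (-0.5 - 0)/(-1 - 0) × (-0.5 - 1)/(-1 - 1) = 0.703125
L_3(-0.5) = (-0.5 - (-3))/(0 - (-3)) × (-0.5 - (-2))/(0 - (-2)) × (-0.5 - (-1))/(0 - (-1)) × (-0.5 - 1)/(0 - 1) = 0.468750
L_4(-0.5) = (-0.5 - (-3))/(1 - (-3)) × (-0.5 - (-2))/(1 - (-2)) × (-0.5 - (-1))/(1 - (-1)) × (-0.5 - 0)/(1 - 0) = -0.039062

P(-0.5) = (-12)×L_0(-0.5) + (-15)×L_1(-0.5) + 22×L_2(-0.5) + (-11)×L_3(-0.5) + 23×L_4(-0.5)
P(-0.5) = 11.476562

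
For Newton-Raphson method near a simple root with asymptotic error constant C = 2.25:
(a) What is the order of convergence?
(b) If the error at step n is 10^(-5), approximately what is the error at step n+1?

(a) Newton-Raphson has quadratic (order 2) convergence near simple roots.
    This means |e_{n+1}| ≈ C|e_n|².

(b) With |e_n| = 10^(-5) and C = 2.25:
    |e_{n+1}| ≈ 2.25 × (10^(-5))² = 2.25 × 10^(-10)

(a) 2 (quadratic); (b) |e_{n+1}| ≈ 2.250e-10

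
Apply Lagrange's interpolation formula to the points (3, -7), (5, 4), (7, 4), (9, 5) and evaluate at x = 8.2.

Lagrange interpolation formula:
P(x) = Σ yᵢ × Lᵢ(x)
where Lᵢ(x) = Π_{j≠i} (x - xⱼ)/(xᵢ - xⱼ)

L_0(8.2) = (8.2 - 5)/(3 - 5) × (8.2 - 7)/(3 - 7) × (8.2 - 9)/(3 - 9) = 0.064000
L_1(8.2) = (8.2 - 3)/(5 - 3) × (8.2 - 7)/(5 - 7) × (8.2 - 9)/(5 - 9) = -0.312000
L_2(8.2) = (8.2 - 3)/(7 - 3) × (8.2 - 5)/(7 - 5) × (8.2 - 9)/(7 - 9) = 0.832000
L_3(8.2) = (8.2 - 3)/(9 - 3) × (8.2 - 5)/(9 - 5) × (8.2 - 7)/(9 - 7) = 0.416000

P(8.2) = (-7)×L_0(8.2) + 4×L_1(8.2) + 4×L_2(8.2) + 5×L_3(8.2)
P(8.2) = 3.712000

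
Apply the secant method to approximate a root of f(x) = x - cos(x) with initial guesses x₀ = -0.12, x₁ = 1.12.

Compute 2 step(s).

f(x) = x - cos(x)
x₀ = -0.12, x₁ = 1.12

Secant formula: x_{n+1} = x_n - f(x_n)(x_n - x_{n-1})/(f(x_n) - f(x_{n-1}))

Iteration 1:
  f(-0.120000) = -1.112809
  f(1.120000) = 0.684318
  x_2 = 1.120000 - 0.684318×(1.120000 - (-0.120000))/(0.684318 - (-1.112809))
       = 0.647827
Iteration 2:
  f(1.120000) = 0.684318
  f(0.647827) = -0.149569
  x_3 = 0.647827 - (-0.149569)×(0.647827 - 1.120000)/(-0.149569 - 0.684318)
       = 0.732518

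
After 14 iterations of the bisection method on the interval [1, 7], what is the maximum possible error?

Bisection error bound: |error| ≤ (b-a)/2^n
|error| ≤ (7 - 1)/2^14 = 6/2^14
|error| ≤ 0.0003662109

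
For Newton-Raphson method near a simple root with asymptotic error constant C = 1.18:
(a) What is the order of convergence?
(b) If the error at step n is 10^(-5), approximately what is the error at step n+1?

(a) Newton-Raphson has quadratic (order 2) convergence near simple roots.
    This means |e_{n+1}| ≈ C|e_n|².

(b) With |e_n| = 10^(-5) and C = 1.18:
    |e_{n+1}| ≈ 1.18 × (10^(-5))² = 1.18 × 10^(-10)

(a) 2 (quadratic); (b) |e_{n+1}| ≈ 1.180e-10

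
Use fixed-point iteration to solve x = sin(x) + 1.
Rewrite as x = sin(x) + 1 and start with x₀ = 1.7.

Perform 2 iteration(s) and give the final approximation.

Equation: x = sin(x) + 1
Fixed-point form: x = sin(x) + 1
x₀ = 1.7

x_1 = g(1.700000) = 1.991665
x_2 = g(1.991665) = 1.912734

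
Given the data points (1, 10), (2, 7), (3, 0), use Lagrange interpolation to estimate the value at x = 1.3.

Lagrange interpolation formula:
P(x) = Σ yᵢ × Lᵢ(x)
where Lᵢ(x) = Π_{j≠i} (x - xⱼ)/(xᵢ - xⱼ)

L_0(1.3) = (1.3 - 2)/(1 - 2) × (1.3 - 3)/(1 - 3) = 0.595000
L_1(1.3) = (1.3 - 1)/(2 - 1) × (1.3 - 3)/(2 - 3) = 0.510000
L_2(1.3) = (1.3 - 1)/(3 - 1) × (1.3 - 2)/(3 - 2) = -0.105000

P(1.3) = 10×L_0(1.3) + 7×L_1(1.3) + 0×L_2(1.3)
P(1.3) = 9.520000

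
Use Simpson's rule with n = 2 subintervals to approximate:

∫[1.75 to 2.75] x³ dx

f(x) = x³
a = 1.75, b = 2.75, n = 2
h = (b - a)/n = 0.500000

Simpson's rule: (h/3)[f(x₀) + 4f(x₁) + 2f(x₂) + ... + f(xₙ)]

x_0 = 1.7500, f(x_0) = 5.359375, coefficient = 1
x_1 = 2.2500, f(x_1) = 11.390625, coefficient = 4
x_2 = 2.7500, f(x_2) = 20.796875, coefficient = 1

I ≈ (0.500000/3) × 71.718750 = 11.953125
Exact value: 11.953125
Error: 0.000000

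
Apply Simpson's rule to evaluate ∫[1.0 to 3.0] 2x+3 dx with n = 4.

f(x) = 2x+3
a = 1.0, b = 3.0, n = 4
h = (b - a)/n = 0.500000

Simpson's rule: (h/3)[f(x₀) + 4f(x₁) + 2f(x₂) + ... + f(xₙ)]

x_0 = 1.0000, f(x_0) = 5.000000, coefficient = 1
x_1 = 1.5000, f(x_1) = 6.000000, coefficient = 4
x_2 = 2.0000, f(x_2) = 7.000000, coefficient = 2
x_3 = 2.5000, f(x_3) = 8.000000, coefficient = 4
x_4 = 3.0000, f(x_4) = 9.000000, coefficient = 1

I ≈ (0.500000/3) × 84.000000 = 14.000000
Exact value: 14.000000
Error: 0.000000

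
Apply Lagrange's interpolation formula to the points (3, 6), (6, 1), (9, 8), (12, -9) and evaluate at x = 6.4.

Lagrange interpolation formula:
P(x) = Σ yᵢ × Lᵢ(x)
where Lᵢ(x) = Π_{j≠i} (x - xⱼ)/(xᵢ - xⱼ)

L_0(6.4) = (6.4 - 6)/(3 - 6) × (6.4 - 9)/(3 - 9) × (6.4 - 12)/(3 - 12) = -0.035951
L_1(6.4) = (6.4 - 3)/(6 - 3) × (6.4 - 9)/(6 - 9) × (6.4 - 12)/(6 - 12) = 0.916741
L_2(6.4) = (6.4 - 3)/(9 - 3) × (6.4 - 6)/(9 - 6) × (6.4 - 12)/(9 - 12) = 0.141037
L_3(6.4) = (6.4 - 3)/(12 - 3) × (6.4 - 6)/(12 - 6) × (6.4 - 9)/(12 - 9) = -0.021827

P(6.4) = 6×L_0(6.4) + 1×L_1(6.4) + 8×L_2(6.4) + (-9)×L_3(6.4)
P(6.4) = 2.025778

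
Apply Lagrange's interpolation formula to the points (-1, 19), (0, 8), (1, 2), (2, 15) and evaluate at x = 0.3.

Lagrange interpolation formula:
P(x) = Σ yᵢ × Lᵢ(x)
where Lᵢ(x) = Π_{j≠i} (x - xⱼ)/(xᵢ - xⱼ)

L_0(0.3) = (0.3 - 0)/(-1 - 0) × (0.3 - 1)/(-1 - 1) × (0.3 - 2)/(-1 - 2) = -0.059500
L_1(0.3) = (0.3 - (-1))/(0 - (-1)) × (0.3 - 1)/(0 - 1) × (0.3 - 2)/(0 - 2) = 0.773500
L_2(0.3) = (0.3 - (-1))/(1 - (-1)) × (0.3 - 0)/(1 - 0) × (0.3 - 2)/(1 - 2) = 0.331500
L_3(0.3) = (0.3 - (-1))/(2 - (-1)) × (0.3 - 0)/(2 - 0) × (0.3 - 1)/(2 - 1) = -0.045500

P(0.3) = 19×L_0(0.3) + 8×L_1(0.3) + 2×L_2(0.3) + 15×L_3(0.3)
P(0.3) = 5.038000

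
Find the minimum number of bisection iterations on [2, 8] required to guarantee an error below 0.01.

We need (b-a)/2^n ≤ 0.01
(8 - 2)/2^n ≤ 0.01
6/2^n ≤ 0.01
2^n ≥ 600
n ≥ log₂(600) = 9.23
n ≥ 10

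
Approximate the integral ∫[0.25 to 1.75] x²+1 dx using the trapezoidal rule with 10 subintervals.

f(x) = x²+1
a = 0.25, b = 1.75, n = 10
h = (b - a)/n = 0.150000

Trapezoidal rule: (h/2)[f(x₀) + 2f(x₁) + 2f(x₂) + ... + f(xₙ)]

x_0 = 0.2500, f(x_0) = 1.062500, coefficient = 1
x_1 = 0.4000, f(x_1) = 1.160000, coefficient = 2
x_2 = 0.5500, f(x_2) = 1.302500, coefficient = 2
x_3 = 0.7000, f(x_3) = 1.490000, coefficient = 2
x_4 = 0.8500, f(x_4) = 1.722500, coefficient = 2
x_5 = 1.0000, f(x_5) = 2.000000, coefficient = 2
x_6 = 1.1500, f(x_6) = 2.322500, coefficient = 2
x_7 = 1.3000, f(x_7) = 2.690000, coefficient = 2
x_8 = 1.4500, f(x_8) = 3.102500, coefficient = 2
x_9 = 1.6000, f(x_9) = 3.560000, coefficient = 2
x_10 = 1.7500, f(x_10) = 4.062500, coefficient = 1

I ≈ (0.150000/2) × 43.825000 = 3.286875
Exact value: 3.281250
Error: 0.005625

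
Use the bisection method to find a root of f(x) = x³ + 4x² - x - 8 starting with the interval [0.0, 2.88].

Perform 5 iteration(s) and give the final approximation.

f(x) = x³ + 4x² - x - 8
Initial interval: [0.0, 2.88]

Iteration 1:
  c_1 = (0.000000 + 2.880000)/2 = 1.440000
  f(c_1) = f(1.440000) = 1.840384
  f(a) × f(c) < 0, new interval: [0.000000, 1.440000]
Iteration 2:
  c_2 = (0.000000 + 1.440000)/2 = 0.720000
  f(c_2) = f(0.720000) = -6.273152
  f(a) × f(c) ≥ 0, new interval: [0.720000, 1.440000]
Iteration 3:
  c_3 = (0.720000 + 1.440000)/2 = 1.080000
  f(c_3) = f(1.080000) = -3.154688
  f(a) × f(c) ≥ 0, new interval: [1.080000, 1.440000]
Iteration 4:
  c_4 = (1.080000 + 1.440000)/2 = 1.260000
  f(c_4) = f(1.260000) = -0.909224
  f(a) × f(c) ≥ 0, new interval: [1.260000, 1.440000]
Iteration 5:
  c_5 = (1.260000 + 1.440000)/2 = 1.350000
  f(c_5) = f(1.350000) = 0.400375
  f(a) × f(c) < 0, new interval: [1.260000, 1.350000]

After 5 iteration(s), the approximation is c_5 = 1.350000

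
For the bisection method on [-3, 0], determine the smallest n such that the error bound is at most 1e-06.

We need (b-a)/2^n ≤ 1e-06
(0 - (-3))/2^n ≤ 1e-06
3/2^n ≤ 1e-06
2^n ≥ 3000000
n ≥ log₂(3000000) = 21.52
n ≥ 22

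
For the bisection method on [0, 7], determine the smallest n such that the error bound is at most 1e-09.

We need (b-a)/2^n ≤ 1e-09
(7 - 0)/2^n ≤ 1e-09
7/2^n ≤ 1e-09
2^n ≥ 7000000000
n ≥ log₂(7000000000) = 32.70
n ≥ 33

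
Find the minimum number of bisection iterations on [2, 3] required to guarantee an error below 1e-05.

We need (b-a)/2^n ≤ 1e-05
(3 - 2)/2^n ≤ 1e-05
1/2^n ≤ 1e-05
2^n ≥ 100000
n ≥ log₂(100000) = 16.61
n ≥ 17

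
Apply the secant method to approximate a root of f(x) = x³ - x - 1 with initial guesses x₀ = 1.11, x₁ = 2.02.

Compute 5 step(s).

f(x) = x³ - x - 1
x₀ = 1.11, x₁ = 2.02

Secant formula: x_{n+1} = x_n - f(x_n)(x_n - x_{n-1})/(f(x_n) - f(x_{n-1}))

Iteration 1:
  f(1.110000) = -0.742369
  f(2.020000) = 5.222408
  x_2 = 2.020000 - 5.222408×(2.020000 - 1.110000)/(5.222408 - (-0.742369))
       = 1.223258
Iteration 2:
  f(2.020000) = 5.222408
  f(1.223258) = -0.392825
  x_3 = 1.223258 - (-0.392825)×(1.223258 - 2.020000)/(-0.392825 - 5.222408)
       = 1.278995
Iteration 3:
  f(1.223258) = -0.392825
  f(1.278995) = -0.186778
  x_4 = 1.278995 - (-0.186778)×(1.278995 - 1.223258)/(-0.186778 - (-0.392825))
       = 1.329520
Iteration 4:
  f(1.278995) = -0.186778
  f(1.329520) = 0.020573
  x_5 = 1.329520 - 0.020573×(1.329520 - 1.278995)/(0.020573 - (-0.186778))
       = 1.324508
Iteration 5:
  f(1.329520) = 0.020573
  f(1.324508) = -0.000897
  x_6 = 1.324508 - (-0.000897)×(1.324508 - 1.329520)/(-0.000897 - 0.020573)
       = 1.324717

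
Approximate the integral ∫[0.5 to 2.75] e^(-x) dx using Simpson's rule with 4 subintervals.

f(x) = e^(-x)
a = 0.5, b = 2.75, n = 4
h = (b - a)/n = 0.562500

Simpson's rule: (h/3)[f(x₀) + 4f(x₁) + 2f(x₂) + ... + f(xₙ)]

x_0 = 0.5000, f(x_0) = 0.606531, coefficient = 1
x_1 = 1.0625, f(x_1) = 0.345591, coefficient = 4
x_2 = 1.6250, f(x_2) = 0.196912, coefficient = 2
x_3 = 2.1875, f(x_3) = 0.112197, coefficient = 4
x_4 = 2.7500, f(x_4) = 0.063928, coefficient = 1

I ≈ (0.562500/3) × 2.895432 = 0.542894
Exact value: 0.542603
Error: 0.000291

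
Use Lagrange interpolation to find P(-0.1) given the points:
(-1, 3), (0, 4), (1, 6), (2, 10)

Lagrange interpolation formula:
P(x) = Σ yᵢ × Lᵢ(x)
where Lᵢ(x) = Π_{j≠i} (x - xⱼ)/(xᵢ - xⱼ)

L_0(-0.1) = (-0.1 - 0)/(-1 - 0) × (-0.1 - 1)/(-1 - 1) × (-0.1 - 2)/(-1 - 2) = 0.038500
L_1(-0.1) = (-0.1 - (-1))/(0 - (-1)) × (-0.1 - 1)/(0 - 1) × (-0.1 - 2)/(0 - 2) = 1.039500
L_2(-0.1) = (-0.1 - (-1))/(1 - (-1)) × (-0.1 - 0)/(1 - 0) × (-0.1 - 2)/(1 - 2) = -0.094500
L_3(-0.1) = (-0.1 - (-1))/(2 - (-1)) × (-0.1 - 0)/(2 - 0) × (-0.1 - 1)/(2 - 1) = 0.016500

P(-0.1) = 3×L_0(-0.1) + 4×L_1(-0.1) + 6×L_2(-0.1) + 10×L_3(-0.1)
P(-0.1) = 3.871500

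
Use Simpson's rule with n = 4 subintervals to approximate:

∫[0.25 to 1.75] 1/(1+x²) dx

f(x) = 1/(1+x²)
a = 0.25, b = 1.75, n = 4
h = (b - a)/n = 0.375000

Simpson's rule: (h/3)[f(x₀) + 4f(x₁) + 2f(x₂) + ... + f(xₙ)]

x_0 = 0.2500, f(x_0) = 0.941176, coefficient = 1
x_1 = 0.6250, f(x_1) = 0.719101, coefficient = 4
x_2 = 1.0000, f(x_2) = 0.500000, coefficient = 2
x_3 = 1.3750, f(x_3) = 0.345946, coefficient = 4
x_4 = 1.7500, f(x_4) = 0.246154, coefficient = 1

I ≈ (0.375000/3) × 6.447519 = 0.805940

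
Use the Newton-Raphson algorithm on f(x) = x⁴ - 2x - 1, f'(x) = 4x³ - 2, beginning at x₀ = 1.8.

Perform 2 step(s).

f(x) = x⁴ - 2x - 1
f'(x) = 4x³ - 2
x₀ = 1.8

Newton-Raphson formula: x_{n+1} = x_n - f(x_n)/f'(x_n)

Iteration 1:
  f(1.800000) = 5.897600
  f'(1.800000) = 21.328000
  x_1 = 1.800000 - 5.897600/21.328000 = 1.523481
Iteration 2:
  f(1.523481) = 1.340051
  f'(1.523481) = 12.143960
  x_2 = 1.523481 - 1.340051/12.143960 = 1.413134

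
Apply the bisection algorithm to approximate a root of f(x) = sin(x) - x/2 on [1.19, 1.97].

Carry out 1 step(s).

f(x) = sin(x) - x/2
Initial interval: [1.19, 1.97]

Iteration 1:
  c_1 = (1.190000 + 1.970000)/2 = 1.580000
  f(c_1) = f(1.580000) = 0.209958
  f(a) × f(c) ≥ 0, new interval: [1.580000, 1.970000]

After 1 iteration(s), the approximation is c_1 = 1.580000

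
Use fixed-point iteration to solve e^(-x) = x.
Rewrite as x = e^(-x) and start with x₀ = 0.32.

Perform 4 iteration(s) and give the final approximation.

Equation: e^(-x) = x
Fixed-point form: x = e^(-x)
x₀ = 0.32

x_1 = g(0.320000) = 0.726149
x_2 = g(0.726149) = 0.483768
x_3 = g(0.483768) = 0.616456
x_4 = g(0.616456) = 0.539854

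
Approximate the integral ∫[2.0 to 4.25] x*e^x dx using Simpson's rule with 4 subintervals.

f(x) = x*e^x
a = 2.0, b = 4.25, n = 4
h = (b - a)/n = 0.562500

Simpson's rule: (h/3)[f(x₀) + 4f(x₁) + 2f(x₂) + ... + f(xₙ)]

x_0 = 2.0000, f(x_0) = 14.778112, coefficient = 1
x_1 = 2.5625, f(x_1) = 33.231006, coefficient = 4
x_2 = 3.1250, f(x_2) = 71.124672, coefficient = 2
x_3 = 3.6875, f(x_3) = 147.296671, coefficient = 4
x_4 = 4.2500, f(x_4) = 297.948002, coefficient = 1

I ≈ (0.562500/3) × 1177.086165 = 220.703656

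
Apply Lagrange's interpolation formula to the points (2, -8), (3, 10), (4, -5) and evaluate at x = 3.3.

Lagrange interpolation formula:
P(x) = Σ yᵢ × Lᵢ(x)
where Lᵢ(x) = Π_{j≠i} (x - xⱼ)/(xᵢ - xⱼ)

L_0(3.3) = (3.3 - 3)/(2 - 3) × (3.3 - 4)/(2 - 4) = -0.105000
L_1(3.3) = (3.3 - 2)/(3 - 2) × (3.3 - 4)/(3 - 4) = 0.910000
L_2(3.3) = (3.3 - 2)/(4 - 2) × (3.3 - 3)/(4 - 3) = 0.195000

P(3.3) = (-8)×L_0(3.3) + 10×L_1(3.3) + (-5)×L_2(3.3)
P(3.3) = 8.965000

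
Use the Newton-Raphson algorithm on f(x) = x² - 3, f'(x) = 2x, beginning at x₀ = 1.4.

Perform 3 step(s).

f(x) = x² - 3
f'(x) = 2x
x₀ = 1.4

Newton-Raphson formula: x_{n+1} = x_n - f(x_n)/f'(x_n)

Iteration 1:
  f(1.400000) = -1.040000
  f'(1.400000) = 2.800000
  x_1 = 1.400000 - (-1.040000)/2.800000 = 1.771429
Iteration 2:
  f(1.771429) = 0.137959
  f'(1.771429) = 3.542857
  x_2 = 1.771429 - 0.137959/3.542857 = 1.732488
Iteration 3:
  f(1.732488) = 0.001516
  f'(1.732488) = 3.464977
  x_3 = 1.732488 - 0.001516/3.464977 = 1.732051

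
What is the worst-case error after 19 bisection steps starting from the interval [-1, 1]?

Bisection error bound: |error| ≤ (b-a)/2^n
|error| ≤ (1 - (-1))/2^19 = 2/2^19
|error| ≤ 0.0000038147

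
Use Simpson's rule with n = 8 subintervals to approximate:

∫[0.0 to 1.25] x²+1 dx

f(x) = x²+1
a = 0.0, b = 1.25, n = 8
h = (b - a)/n = 0.156250

Simpson's rule: (h/3)[f(x₀) + 4f(x₁) + 2f(x₂) + ... + f(xₙ)]

x_0 = 0.0000, f(x_0) = 1.000000, coefficient = 1
x_1 = 0.1562, f(x_1) = 1.024414, coefficient = 4
x_2 = 0.3125, f(x_2) = 1.097656, coefficient = 2
x_3 = 0.4688, f(x_3) = 1.219727, coefficient = 4
x_4 = 0.6250, f(x_4) = 1.390625, coefficient = 2
x_5 = 0.7812, f(x_5) = 1.610352, coefficient = 4
x_6 = 0.9375, f(x_6) = 1.878906, coefficient = 2
x_7 = 1.0938, f(x_7) = 2.196289, coefficient = 4
x_8 = 1.2500, f(x_8) = 2.562500, coefficient = 1

I ≈ (0.156250/3) × 36.500000 = 1.901042
Exact value: 1.901042
Error: 0.000000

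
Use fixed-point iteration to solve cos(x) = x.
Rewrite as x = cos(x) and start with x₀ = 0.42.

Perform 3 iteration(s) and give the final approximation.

Equation: cos(x) = x
Fixed-point form: x = cos(x)
x₀ = 0.42

x_1 = g(0.420000) = 0.913089
x_2 = g(0.913089) = 0.611304
x_3 = g(0.611304) = 0.818900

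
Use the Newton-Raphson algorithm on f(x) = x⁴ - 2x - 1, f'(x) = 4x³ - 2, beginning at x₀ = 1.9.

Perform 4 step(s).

f(x) = x⁴ - 2x - 1
f'(x) = 4x³ - 2
x₀ = 1.9

Newton-Raphson formula: x_{n+1} = x_n - f(x_n)/f'(x_n)

Iteration 1:
  f(1.900000) = 8.232100
  f'(1.900000) = 25.436000
  x_1 = 1.900000 - 8.232100/25.436000 = 1.576360
Iteration 2:
  f(1.576360) = 2.022066
  f'(1.576360) = 13.668465
  x_2 = 1.576360 - 2.022066/13.668465 = 1.428424
Iteration 3:
  f(1.428424) = 0.306361
  f'(1.428424) = 9.658190
  x_3 = 1.428424 - 0.306361/9.658190 = 1.396703
Iteration 4:
  f(1.396703) = 0.012137
  f'(1.396703) = 8.898645
  x_4 = 1.396703 - 0.012137/8.898645 = 1.395339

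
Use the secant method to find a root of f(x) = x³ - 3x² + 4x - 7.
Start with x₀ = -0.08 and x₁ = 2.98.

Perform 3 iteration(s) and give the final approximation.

f(x) = x³ - 3x² + 4x - 7
x₀ = -0.08, x₁ = 2.98

Secant formula: x_{n+1} = x_n - f(x_n)(x_n - x_{n-1})/(f(x_n) - f(x_{n-1}))

Iteration 1:
  f(-0.080000) = -7.339712
  f(2.980000) = 4.742392
  x_2 = 2.980000 - 4.742392×(2.980000 - (-0.080000))/(4.742392 - (-7.339712))
       = 1.778908
Iteration 2:
  f(2.980000) = 4.742392
  f(1.778908) = -3.748531
  x_3 = 1.778908 - (-3.748531)×(1.778908 - 2.980000)/(-3.748531 - 4.742392)
       = 2.309160
Iteration 3:
  f(1.778908) = -3.748531
  f(2.309160) = -1.447070
  x_4 = 2.309160 - (-1.447070)×(2.309160 - 1.778908)/(-1.447070 - (-3.748531))
       = 2.642562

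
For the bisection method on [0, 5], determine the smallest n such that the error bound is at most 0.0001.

We need (b-a)/2^n ≤ 0.0001
(5 - 0)/2^n ≤ 0.0001
5/2^n ≤ 0.0001
2^n ≥ 50000
n ≥ log₂(50000) = 15.61
n ≥ 16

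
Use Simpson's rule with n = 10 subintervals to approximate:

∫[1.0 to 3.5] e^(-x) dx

f(x) = e^(-x)
a = 1.0, b = 3.5, n = 10
h = (b - a)/n = 0.250000

Simpson's rule: (h/3)[f(x₀) + 4f(x₁) + 2f(x₂) + ... + f(xₙ)]

x_0 = 1.0000, f(x_0) = 0.367879, coefficient = 1
x_1 = 1.2500, f(x_1) = 0.286505, coefficient = 4
x_2 = 1.5000, f(x_2) = 0.223130, coefficient = 2
x_3 = 1.7500, f(x_3) = 0.173774, coefficient = 4
x_4 = 2.0000, f(x_4) = 0.135335, coefficient = 2
x_5 = 2.2500, f(x_5) = 0.105399, coefficient = 4
x_6 = 2.5000, f(x_6) = 0.082085, coefficient = 2
x_7 = 2.7500, f(x_7) = 0.063928, coefficient = 4
x_8 = 3.0000, f(x_8) = 0.049787, coefficient = 2
x_9 = 3.2500, f(x_9) = 0.038774, coefficient = 4
x_10 = 3.5000, f(x_10) = 0.030197, coefficient = 1

I ≈ (0.250000/3) × 4.052272 = 0.337689
Exact value: 0.337682
Error: 0.000007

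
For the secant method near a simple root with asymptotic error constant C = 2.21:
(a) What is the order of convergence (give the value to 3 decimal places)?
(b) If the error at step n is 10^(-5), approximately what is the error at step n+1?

(a) Secant method has superlinear convergence with order φ = (1+√5)/2 ≈ 1.618.
    This means |e_{n+1}| ≈ C|e_n|^1.618.

(b) With |e_n| = 10^(-5) and C = 2.21:
    |e_{n+1}| ≈ 2.21 × (10^(-5))^1.618 = 2.21 × 10^(-8.09)

(a) ≈ 1.618 (golden ratio); (b) |e_{n+1}| ≈ 1.796e-08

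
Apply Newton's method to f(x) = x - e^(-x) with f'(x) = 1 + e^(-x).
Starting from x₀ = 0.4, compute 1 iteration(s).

f(x) = x - e^(-x)
f'(x) = 1 + e^(-x)
x₀ = 0.4

Newton-Raphson formula: x_{n+1} = x_n - f(x_n)/f'(x_n)

Iteration 1:
  f(0.400000) = -0.270320
  f'(0.400000) = 1.670320
  x_1 = 0.400000 - (-0.270320)/1.670320 = 0.561837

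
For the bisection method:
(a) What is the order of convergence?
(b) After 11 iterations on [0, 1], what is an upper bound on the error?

(a) Bisection has linear (order 1) convergence; the error is halved each step.

(b) Error bound = (b-a)/2^n = (1 - 0)/2^{11}
    = 1/2^{11}

(a) 1 (linear); (b) error ≤ 4.88e-04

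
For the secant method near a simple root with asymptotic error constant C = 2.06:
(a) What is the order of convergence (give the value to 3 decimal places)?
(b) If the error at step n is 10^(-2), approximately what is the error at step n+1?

(a) Secant method has superlinear convergence with order φ = (1+√5)/2 ≈ 1.618.
    This means |e_{n+1}| ≈ C|e_n|^1.618.

(b) With |e_n| = 10^(-2) and C = 2.06:
    |e_{n+1}| ≈ 2.06 × (10^(-2))^1.618 = 2.06 × 10^(-3.24)

(a) ≈ 1.618 (golden ratio); (b) |e_{n+1}| ≈ 1.196e-03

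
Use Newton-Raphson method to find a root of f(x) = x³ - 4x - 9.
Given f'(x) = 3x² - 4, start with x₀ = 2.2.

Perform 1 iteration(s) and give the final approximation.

f(x) = x³ - 4x - 9
f'(x) = 3x² - 4
x₀ = 2.2

Newton-Raphson formula: x_{n+1} = x_n - f(x_n)/f'(x_n)

Iteration 1:
  f(2.200000) = -7.152000
  f'(2.200000) = 10.520000
  x_1 = 2.200000 - (-7.152000)/10.520000 = 2.879848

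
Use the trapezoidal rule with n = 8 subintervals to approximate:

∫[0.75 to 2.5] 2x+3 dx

f(x) = 2x+3
a = 0.75, b = 2.5, n = 8
h = (b - a)/n = 0.218750

Trapezoidal rule: (h/2)[f(x₀) + 2f(x₁) + 2f(x₂) + ... + f(xₙ)]

x_0 = 0.7500, f(x_0) = 4.500000, coefficient = 1
x_1 = 0.9688, f(x_1) = 4.937500, coefficient = 2
x_2 = 1.1875, f(x_2) = 5.375000, coefficient = 2
x_3 = 1.4062, f(x_3) = 5.812500, coefficient = 2
x_4 = 1.6250, f(x_4) = 6.250000, coefficient = 2
x_5 = 1.8438, f(x_5) = 6.687500, coefficient = 2
x_6 = 2.0625, f(x_6) = 7.125000, coefficient = 2
x_7 = 2.2812, f(x_7) = 7.562500, coefficient = 2
x_8 = 2.5000, f(x_8) = 8.000000, coefficient = 1

I ≈ (0.218750/2) × 100.000000 = 10.937500
Exact value: 10.937500
Error: 0.000000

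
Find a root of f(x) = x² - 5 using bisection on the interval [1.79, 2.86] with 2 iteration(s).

f(x) = x² - 5
Initial interval: [1.79, 2.86]

Iteration 1:
  c_1 = (1.790000 + 2.860000)/2 = 2.325000
  f(c_1) = f(2.325000) = 0.405625
  f(a) × f(c) < 0, new interval: [1.790000, 2.325000]
Iteration 2:
  c_2 = (1.790000 + 2.325000)/2 = 2.057500
  f(c_2) = f(2.057500) = -0.766694
  f(a) × f(c) ≥ 0, new interval: [2.057500, 2.325000]

After 2 iteration(s), the approximation is c_2 = 2.057500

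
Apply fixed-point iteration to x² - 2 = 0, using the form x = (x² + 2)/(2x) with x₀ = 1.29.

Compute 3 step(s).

Equation: x² - 2 = 0
Fixed-point form: x = (x² + 2)/(2x)
x₀ = 1.29

x_1 = g(1.290000) = 1.420194
x_2 = g(1.420194) = 1.414226
x_3 = g(1.414226) = 1.414214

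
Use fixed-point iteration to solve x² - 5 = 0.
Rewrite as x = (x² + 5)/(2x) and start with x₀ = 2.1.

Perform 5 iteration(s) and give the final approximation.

Equation: x² - 5 = 0
Fixed-point form: x = (x² + 5)/(2x)
x₀ = 2.1

x_1 = g(2.100000) = 2.240476
x_2 = g(2.240476) = 2.236072
x_3 = g(2.236072) = 2.236068
x_4 = g(2.236068) = 2.236068
x_5 = g(2.236068) = 2.236068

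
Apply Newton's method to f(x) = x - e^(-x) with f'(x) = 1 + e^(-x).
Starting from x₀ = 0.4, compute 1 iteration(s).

f(x) = x - e^(-x)
f'(x) = 1 + e^(-x)
x₀ = 0.4

Newton-Raphson formula: x_{n+1} = x_n - f(x_n)/f'(x_n)

Iteration 1:
  f(0.400000) = -0.270320
  f'(0.400000) = 1.670320
  x_1 = 0.400000 - (-0.270320)/1.670320 = 0.561837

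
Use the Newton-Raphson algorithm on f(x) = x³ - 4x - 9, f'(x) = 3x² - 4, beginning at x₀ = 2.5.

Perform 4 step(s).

f(x) = x³ - 4x - 9
f'(x) = 3x² - 4
x₀ = 2.5

Newton-Raphson formula: x_{n+1} = x_n - f(x_n)/f'(x_n)

Iteration 1:
  f(2.500000) = -3.375000
  f'(2.500000) = 14.750000
  x_1 = 2.500000 - (-3.375000)/14.750000 = 2.728814
Iteration 2:
  f(2.728814) = 0.404647
  f'(2.728814) = 18.339270
  x_2 = 2.728814 - 0.404647/18.339270 = 2.706749
Iteration 3:
  f(2.706749) = 0.003975
  f'(2.706749) = 17.979471
  x_3 = 2.706749 - 0.003975/17.979471 = 2.706528
Iteration 4:
  f(2.706528) = 0.000000
  f'(2.706528) = 17.975881
  x_4 = 2.706528 - 0.000000/17.975881 = 2.706528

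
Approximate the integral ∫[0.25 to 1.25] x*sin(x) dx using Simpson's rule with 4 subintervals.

f(x) = x*sin(x)
a = 0.25, b = 1.25, n = 4
h = (b - a)/n = 0.250000

Simpson's rule: (h/3)[f(x₀) + 4f(x₁) + 2f(x₂) + ... + f(xₙ)]

x_0 = 0.2500, f(x_0) = 0.061851, coefficient = 1
x_1 = 0.5000, f(x_1) = 0.239713, coefficient = 4
x_2 = 0.7500, f(x_2) = 0.511229, coefficient = 2
x_3 = 1.0000, f(x_3) = 0.841471, coefficient = 4
x_4 = 1.2500, f(x_4) = 1.186231, coefficient = 1

I ≈ (0.250000/3) × 6.595275 = 0.549606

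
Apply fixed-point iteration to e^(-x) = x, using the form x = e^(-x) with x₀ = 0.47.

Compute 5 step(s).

Equation: e^(-x) = x
Fixed-point form: x = e^(-x)
x₀ = 0.47

x_1 = g(0.470000) = 0.625002
x_2 = g(0.625002) = 0.535260
x_3 = g(0.535260) = 0.585517
x_4 = g(0.585517) = 0.556818
x_5 = g(0.556818) = 0.573030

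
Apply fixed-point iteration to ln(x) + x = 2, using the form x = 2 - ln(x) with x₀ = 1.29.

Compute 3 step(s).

Equation: ln(x) + x = 2
Fixed-point form: x = 2 - ln(x)
x₀ = 1.29

x_1 = g(1.290000) = 1.745358
x_2 = g(1.745358) = 1.443040
x_3 = g(1.443040) = 1.633248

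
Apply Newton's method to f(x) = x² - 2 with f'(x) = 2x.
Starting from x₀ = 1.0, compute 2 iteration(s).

f(x) = x² - 2
f'(x) = 2x
x₀ = 1.0

Newton-Raphson formula: x_{n+1} = x_n - f(x_n)/f'(x_n)

Iteration 1:
  f(1.000000) = -1.000000
  f'(1.000000) = 2.000000
  x_1 = 1.000000 - (-1.000000)/2.000000 = 1.500000
Iteration 2:
  f(1.500000) = 0.250000
  f'(1.500000) = 3.000000
  x_2 = 1.500000 - 0.250000/3.000000 = 1.416667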